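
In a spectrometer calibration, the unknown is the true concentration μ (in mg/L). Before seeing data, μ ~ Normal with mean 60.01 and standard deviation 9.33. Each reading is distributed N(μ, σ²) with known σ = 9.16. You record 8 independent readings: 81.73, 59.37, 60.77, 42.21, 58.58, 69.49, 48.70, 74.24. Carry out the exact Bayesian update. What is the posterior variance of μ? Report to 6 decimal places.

For Normal data with known variance σ², a Normal(μ₀, σ₀²) prior on μ is conjugate. Posterior precision = 1/σ₀² + n/σ²; posterior mean is the precision-weighted average of μ₀ and x̄.
σ₀² = 9.33² = 87.0489, σ² = 9.16² = 83.9056; σ² + n·σ₀² = 83.9056 + 8·87.0489 = 780.2968.
Posterior precision = 1/σ₀² + n/σ² = 1/87.0489 + 8/83.9056 = (σ² + n·σ₀²)/(σ₀²σ²) = 780.2968/(87.0489·83.9056); posterior variance σₙ² = σ₀²σ²/(σ² + n·σ₀²) = 87.0489·83.9056/780.2968 = 9.360400.

9.360400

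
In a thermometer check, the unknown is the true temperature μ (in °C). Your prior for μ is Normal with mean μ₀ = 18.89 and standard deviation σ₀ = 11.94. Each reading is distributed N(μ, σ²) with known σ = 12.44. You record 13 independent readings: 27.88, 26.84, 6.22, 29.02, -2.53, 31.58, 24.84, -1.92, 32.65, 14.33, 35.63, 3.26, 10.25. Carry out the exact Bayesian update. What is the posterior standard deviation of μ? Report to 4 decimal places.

3.3146

For Normal data with known variance σ², a Normal(μ₀, σ₀²) prior on μ is conjugate. Posterior precision = 1/σ₀² + n/σ²; posterior mean is the precision-weighted average of μ₀ and x̄.
σ₀² = 11.94² = 142.5636, σ² = 12.44² = 154.7536; σ² + n·σ₀² = 154.7536 + 13·142.5636 = 2008.0804.
Posterior precision = 1/σ₀² + n/σ² = 1/142.5636 + 13/154.7536 = (σ² + n·σ₀²)/(σ₀²σ²) = 2008.0804/(142.5636·154.7536); posterior variance σₙ² = σ₀²σ²/(σ² + n·σ₀²) = 142.5636·154.7536/2008.0804 = 10.986727.
Posterior SD = √σₙ² = √(142.5636·154.7536/2008.0804) = 3.3146.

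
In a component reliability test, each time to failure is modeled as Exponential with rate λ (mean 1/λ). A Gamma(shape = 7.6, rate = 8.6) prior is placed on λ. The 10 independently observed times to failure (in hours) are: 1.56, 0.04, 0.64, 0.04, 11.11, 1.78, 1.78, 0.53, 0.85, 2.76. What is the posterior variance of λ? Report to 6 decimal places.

With a Gamma(shape α, rate β) prior on the exponential rate λ, the posterior after n observations with total T = Σxᵢ is Gamma(α+n, β+T).
Sum of observations T = 21.09 hours; n = 10.
Posterior: Gamma(7.6+10, 8.6+21.09) = Gamma(17.6, 29.69).
Var = α/β² = 0.019966.

0.019966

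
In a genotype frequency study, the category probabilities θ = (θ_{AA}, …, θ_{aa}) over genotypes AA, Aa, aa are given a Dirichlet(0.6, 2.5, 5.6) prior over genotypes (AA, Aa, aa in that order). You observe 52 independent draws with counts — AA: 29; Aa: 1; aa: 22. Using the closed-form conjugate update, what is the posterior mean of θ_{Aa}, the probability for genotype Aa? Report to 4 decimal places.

The Dirichlet prior is conjugate to the Multinomial likelihood: each posterior αⱼ = prior αⱼ + observed count nⱼ.
Posterior concentration: (29.6, 3.5, 27.6), total = 60.7.
E[θ_{Aa}|data] = α_{Aa}/Σα = 3.5/60.7 = 0.0577.

0.0577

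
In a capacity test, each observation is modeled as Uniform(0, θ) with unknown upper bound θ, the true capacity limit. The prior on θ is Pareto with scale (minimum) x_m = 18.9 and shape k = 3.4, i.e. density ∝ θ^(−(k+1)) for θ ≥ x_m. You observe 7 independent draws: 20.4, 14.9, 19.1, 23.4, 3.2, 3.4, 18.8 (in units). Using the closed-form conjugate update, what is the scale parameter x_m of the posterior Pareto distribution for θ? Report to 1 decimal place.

23.4

A Pareto(scale x_m, shape k) prior on the upper bound θ of Uniform(0, θ) is conjugate: posterior is Pareto(max(x_m, max xᵢ), k + n).
Sample maximum = 23.4; prior scale x_m = 18.9 → posterior scale = max = 23.4.
Posterior shape = 3.4 + 7 = 10.4.
Posterior scale x_m = 23.4.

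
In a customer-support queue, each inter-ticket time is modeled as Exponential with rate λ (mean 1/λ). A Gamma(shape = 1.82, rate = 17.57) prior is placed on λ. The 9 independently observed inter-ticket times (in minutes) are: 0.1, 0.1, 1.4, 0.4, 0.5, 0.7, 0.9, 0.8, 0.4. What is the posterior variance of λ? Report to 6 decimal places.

0.020687

With a Gamma(shape α, rate β) prior on the exponential rate λ, the posterior after n observations with total T = Σxᵢ is Gamma(α+n, β+T).
Sum of observations T = 5.3 minutes; n = 9.
Posterior: Gamma(1.82+9, 17.57+5.3) = Gamma(10.82, 22.87).
Var = α/β² = 0.020687.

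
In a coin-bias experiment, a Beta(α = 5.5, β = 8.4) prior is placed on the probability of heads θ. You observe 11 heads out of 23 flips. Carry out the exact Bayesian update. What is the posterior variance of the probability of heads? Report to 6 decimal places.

0.006523

The Beta prior is conjugate to a Binomial/Bernoulli likelihood; the update adds successes to α and failures to β.
Posterior: Beta(α+k, β+n−k) = Beta(5.5+11, 8.4+12) = Beta(16.5, 20.4).
Var = αβ/((α+β)²(α+β+1)) = 16.5·20.4/(36.9²·37.9) = 0.006523.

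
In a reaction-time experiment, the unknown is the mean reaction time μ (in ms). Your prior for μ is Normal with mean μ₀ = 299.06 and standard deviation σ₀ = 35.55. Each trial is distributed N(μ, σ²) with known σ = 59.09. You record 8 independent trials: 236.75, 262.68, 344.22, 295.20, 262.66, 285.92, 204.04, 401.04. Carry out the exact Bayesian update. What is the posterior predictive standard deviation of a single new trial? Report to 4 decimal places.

For Normal data with known variance σ², a Normal(μ₀, σ₀²) prior on μ is conjugate. Posterior precision = 1/σ₀² + n/σ²; posterior mean is the precision-weighted average of μ₀ and x̄.
σ₀² = 35.55² = 1263.8025, σ² = 59.09² = 3491.6281; σ² + n·σ₀² = 3491.6281 + 8·1263.8025 = 13602.0481.
Posterior precision = 1/σ₀² + n/σ² = 1/1263.8025 + 8/3491.6281 = (σ² + n·σ₀²)/(σ₀²σ²) = 13602.0481/(1263.8025·3491.6281); posterior variance σₙ² = σ₀²σ²/(σ² + n·σ₀²) = 1263.8025·3491.6281/13602.0481 = 324.416462.
Predictive variance for one new observation = σₙ² + σ² = 1263.8025·3491.6281/13602.0481 + 3491.6281 = σ²·(σ₀² + 13602.0481)/13602.0481 = 3491.6281·14865.8506/13602.0481 = 3816.044562; SD = √(3491.6281·14865.8506/13602.0481) = 61.7741.

61.7741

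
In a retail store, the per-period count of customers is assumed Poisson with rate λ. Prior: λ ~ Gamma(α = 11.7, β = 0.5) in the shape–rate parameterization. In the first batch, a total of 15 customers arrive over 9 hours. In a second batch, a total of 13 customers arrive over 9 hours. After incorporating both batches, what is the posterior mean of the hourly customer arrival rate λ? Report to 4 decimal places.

2.1459

With a Gamma(shape α, rate β) prior, the Poisson likelihood is conjugate: the posterior is Gamma(α + ΣXᵢ, β + n).
After batch 1: Gamma(α+S, β+n) = Gamma(11.7+15, 0.5+9) = Gamma(26.7, 9.5).
After batch 2: Gamma(α+S, β+n) = Gamma(26.7+13, 9.5+9) = Gamma(39.7, 18.5).
Posterior mean = α/β = 39.7/18.5 = 2.1459.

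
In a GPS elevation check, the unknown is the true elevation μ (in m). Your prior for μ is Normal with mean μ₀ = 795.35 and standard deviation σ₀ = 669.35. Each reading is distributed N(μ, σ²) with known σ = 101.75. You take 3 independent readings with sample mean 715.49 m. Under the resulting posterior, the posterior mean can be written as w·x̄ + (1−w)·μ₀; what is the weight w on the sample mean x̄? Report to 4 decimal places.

For Normal data with known variance σ², a Normal(μ₀, σ₀²) prior on μ is conjugate. Posterior precision = 1/σ₀² + n/σ²; posterior mean is the precision-weighted average of μ₀ and x̄.
σ₀² = 669.35² = 448029.4225, σ² = 101.75² = 10353.0625. Prior precision 1/σ₀² = 1/448029.4225; data precision n/σ² = 3/10353.0625.
w = (n/σ²)/(1/σ₀² + n/σ²) = n·σ₀²/(σ² + n·σ₀²) = 3·448029.4225/(10353.0625 + 3·448029.4225) = 1344088.2675/1354441.33 = 0.9924.

0.9924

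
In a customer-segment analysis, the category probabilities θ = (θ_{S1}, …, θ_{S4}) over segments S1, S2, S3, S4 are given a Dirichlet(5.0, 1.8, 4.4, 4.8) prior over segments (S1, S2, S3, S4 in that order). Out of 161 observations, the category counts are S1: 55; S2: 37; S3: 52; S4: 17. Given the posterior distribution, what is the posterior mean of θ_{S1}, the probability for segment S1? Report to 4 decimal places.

The Dirichlet prior is conjugate to the Multinomial likelihood: each posterior αⱼ = prior αⱼ + observed count nⱼ.
Posterior concentration: (60.0, 38.8, 56.4, 21.8), total = 177.0.
E[θ_{S1}|data] = α_{S1}/Σα = 60.0/177.0 = 0.3390.

0.3390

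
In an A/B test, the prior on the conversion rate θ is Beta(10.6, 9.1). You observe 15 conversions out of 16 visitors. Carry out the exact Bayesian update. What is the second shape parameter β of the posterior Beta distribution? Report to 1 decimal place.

The Beta prior is conjugate to a Binomial/Bernoulli likelihood; the update adds successes to α and failures to β.
Posterior: Beta(α+k, β+n−k) = Beta(10.6+15, 9.1+1) = Beta(25.6, 10.1).
Posterior β = 10.1.

10.1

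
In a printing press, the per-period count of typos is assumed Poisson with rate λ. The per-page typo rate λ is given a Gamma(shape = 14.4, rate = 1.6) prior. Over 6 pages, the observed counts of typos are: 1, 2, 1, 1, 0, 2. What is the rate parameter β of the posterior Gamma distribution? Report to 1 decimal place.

7.6

With a Gamma(shape α, rate β) prior, the Poisson likelihood is conjugate: the posterior is Gamma(α + ΣXᵢ, β + n).
Sum of counts S = 7 over n = 6 pages.
Posterior: Gamma(α+S, β+n) = Gamma(14.4+7, 1.6+6) = Gamma(21.4, 7.6).
Posterior β = 7.6.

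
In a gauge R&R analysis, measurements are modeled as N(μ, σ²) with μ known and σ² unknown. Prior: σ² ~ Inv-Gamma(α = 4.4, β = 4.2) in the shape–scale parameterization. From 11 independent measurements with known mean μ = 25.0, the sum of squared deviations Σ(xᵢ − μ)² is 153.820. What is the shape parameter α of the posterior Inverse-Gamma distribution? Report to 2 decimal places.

With known mean μ and an Inverse-Gamma(α, β) prior on σ², the Normal likelihood is conjugate: posterior is Inv-Gamma(α + n/2, β + Σ(xᵢ−μ)²/2).
Posterior: Inv-Gamma(4.4 + 11/2, 4.2 + 153.820/2) = Inv-Gamma(9.90, 81.1100).
Posterior α = 9.90.

9.90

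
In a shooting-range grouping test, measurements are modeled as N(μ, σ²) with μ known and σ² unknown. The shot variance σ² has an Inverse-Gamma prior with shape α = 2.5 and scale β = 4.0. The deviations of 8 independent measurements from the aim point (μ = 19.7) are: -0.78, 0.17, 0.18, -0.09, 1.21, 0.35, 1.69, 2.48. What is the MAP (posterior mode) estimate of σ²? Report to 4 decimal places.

1.2847

With known mean μ and an Inverse-Gamma(α, β) prior on σ², the Normal likelihood is conjugate: posterior is Inv-Gamma(α + n/2, β + Σ(xᵢ−μ)²/2).
Σ(xᵢ−μ)² = (-0.78)² + (0.17)² + (0.18)² + (-0.09)² + (1.21)² + (0.35)² + (1.69)² + (2.48)² = 11.2709.
Posterior: Inv-Gamma(2.5 + 8/2, 4.0 + 11.2709/2) = Inv-Gamma(6.50, 9.63545).
Mode = β/(α+1) = 9.63545/7.50 = 1.2847.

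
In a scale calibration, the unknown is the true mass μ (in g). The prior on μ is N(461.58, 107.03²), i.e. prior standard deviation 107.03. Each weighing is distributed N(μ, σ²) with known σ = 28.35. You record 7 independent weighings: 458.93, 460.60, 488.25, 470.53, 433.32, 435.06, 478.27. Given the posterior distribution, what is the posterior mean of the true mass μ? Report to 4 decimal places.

For Normal data with known variance σ², a Normal(μ₀, σ₀²) prior on μ is conjugate. Posterior precision = 1/σ₀² + n/σ²; posterior mean is the precision-weighted average of μ₀ and x̄.
Σxᵢ = 458.93 + 460.60 + 488.25 + 470.53 + 433.32 + 435.06 + 478.27 = 3224.96, so n·x̄ = 3224.96.
σ₀² = 107.03² = 11455.4209, σ² = 28.35² = 803.7225; σ² + n·σ₀² = 803.7225 + 7·11455.4209 = 80991.6688.
Posterior mean = (μ₀/σ₀² + n·x̄/σ²)/(1/σ₀² + n/σ²) = (σ²·μ₀ + σ₀²·n·x̄)/(σ² + n·σ₀²) = (803.7225·461.58 + 11455.4209·3224.96)/80991.6688 = 37314256.417214/80991.6688 = 460.7172.

460.7172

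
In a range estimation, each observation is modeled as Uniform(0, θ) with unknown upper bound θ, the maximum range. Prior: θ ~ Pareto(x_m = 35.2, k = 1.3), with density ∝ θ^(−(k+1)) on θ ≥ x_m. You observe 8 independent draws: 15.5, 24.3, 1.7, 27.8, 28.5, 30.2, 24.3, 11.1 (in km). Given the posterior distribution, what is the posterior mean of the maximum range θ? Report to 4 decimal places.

39.4410

A Pareto(scale x_m, shape k) prior on the upper bound θ of Uniform(0, θ) is conjugate: posterior is Pareto(max(x_m, max xᵢ), k + n).
Sample maximum = 30.2; prior scale x_m = 35.2 → posterior scale = max = 35.2.
Posterior shape = 1.3 + 8 = 9.3.
E[θ|data] = k·x_m/(k−1) = 9.3·35.2/8.3 = 39.4410.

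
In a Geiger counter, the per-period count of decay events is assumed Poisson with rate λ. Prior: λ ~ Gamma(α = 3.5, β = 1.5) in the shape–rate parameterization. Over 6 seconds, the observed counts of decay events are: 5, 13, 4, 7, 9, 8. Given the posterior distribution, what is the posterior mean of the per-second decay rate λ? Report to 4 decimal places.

With a Gamma(shape α, rate β) prior, the Poisson likelihood is conjugate: the posterior is Gamma(α + ΣXᵢ, β + n).
Sum of counts S = 46 over n = 6 seconds.
Posterior: Gamma(α+S, β+n) = Gamma(3.5+46, 1.5+6) = Gamma(49.5, 7.5).
Posterior mean = α/β = 49.5/7.5 = 6.6000.

6.6000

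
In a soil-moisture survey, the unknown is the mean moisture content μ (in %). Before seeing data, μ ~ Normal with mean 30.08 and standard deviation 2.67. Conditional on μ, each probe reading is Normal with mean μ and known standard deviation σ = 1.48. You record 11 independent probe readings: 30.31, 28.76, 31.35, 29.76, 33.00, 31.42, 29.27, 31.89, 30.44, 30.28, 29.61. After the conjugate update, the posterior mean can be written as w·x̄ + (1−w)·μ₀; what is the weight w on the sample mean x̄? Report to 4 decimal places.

For Normal data with known variance σ², a Normal(μ₀, σ₀²) prior on μ is conjugate. Posterior precision = 1/σ₀² + n/σ²; posterior mean is the precision-weighted average of μ₀ and x̄.
σ₀² = 2.67² = 7.1289, σ² = 1.48² = 2.1904. Prior precision 1/σ₀² = 1/7.1289; data precision n/σ² = 11/2.1904.
w = (n/σ²)/(1/σ₀² + n/σ²) = n·σ₀²/(σ² + n·σ₀²) = 11·7.1289/(2.1904 + 11·7.1289) = 78.4179/80.6083 = 0.9728.

0.9728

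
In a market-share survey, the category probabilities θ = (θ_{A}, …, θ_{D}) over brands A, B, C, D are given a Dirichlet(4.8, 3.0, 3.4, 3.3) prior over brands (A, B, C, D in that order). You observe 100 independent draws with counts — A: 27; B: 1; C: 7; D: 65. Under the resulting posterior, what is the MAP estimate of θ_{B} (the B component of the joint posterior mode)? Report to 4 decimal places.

The Dirichlet prior is conjugate to the Multinomial likelihood: each posterior αⱼ = prior αⱼ + observed count nⱼ.
Posterior concentration: (31.8, 4.0, 10.4, 68.3), total = 114.5.
Joint mode component: (α_{B}−1)/(Σα−K) = 3.0/110.5 = 0.0271.

0.0271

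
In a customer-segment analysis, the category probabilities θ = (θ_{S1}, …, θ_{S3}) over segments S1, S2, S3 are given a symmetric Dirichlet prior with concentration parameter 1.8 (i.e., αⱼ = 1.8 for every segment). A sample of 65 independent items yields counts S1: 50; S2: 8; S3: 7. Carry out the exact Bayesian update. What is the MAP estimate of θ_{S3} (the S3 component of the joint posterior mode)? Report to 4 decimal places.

0.1157

The Dirichlet prior is conjugate to the Multinomial likelihood: each posterior αⱼ = prior αⱼ + observed count nⱼ.
Posterior concentration: (51.8, 9.8, 8.8), total = 70.4.
Joint mode component: (α_{S3}−1)/(Σα−K) = 7.8/67.4 = 0.1157.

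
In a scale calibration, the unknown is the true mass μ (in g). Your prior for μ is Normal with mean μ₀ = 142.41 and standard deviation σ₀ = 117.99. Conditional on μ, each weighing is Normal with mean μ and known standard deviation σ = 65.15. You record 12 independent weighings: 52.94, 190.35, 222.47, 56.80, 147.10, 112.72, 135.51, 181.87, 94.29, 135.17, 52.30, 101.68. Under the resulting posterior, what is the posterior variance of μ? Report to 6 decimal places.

For Normal data with known variance σ², a Normal(μ₀, σ₀²) prior on μ is conjugate. Posterior precision = 1/σ₀² + n/σ²; posterior mean is the precision-weighted average of μ₀ and x̄.
σ₀² = 117.99² = 13921.6401, σ² = 65.15² = 4244.5225; σ² + n·σ₀² = 4244.5225 + 12·13921.6401 = 171304.2037.
Posterior precision = 1/σ₀² + n/σ² = 1/13921.6401 + 12/4244.5225 = (σ² + n·σ₀²)/(σ₀²σ²) = 171304.2037/(13921.6401·4244.5225); posterior variance σₙ² = σ₀²σ²/(σ² + n·σ₀²) = 13921.6401·4244.5225/171304.2037 = 344.946086.

344.946086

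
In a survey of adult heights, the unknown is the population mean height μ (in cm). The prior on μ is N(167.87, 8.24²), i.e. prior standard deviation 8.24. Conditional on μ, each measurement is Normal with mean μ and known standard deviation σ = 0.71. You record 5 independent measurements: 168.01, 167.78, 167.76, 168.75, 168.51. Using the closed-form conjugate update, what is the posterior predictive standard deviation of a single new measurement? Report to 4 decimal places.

For Normal data with known variance σ², a Normal(μ₀, σ₀²) prior on μ is conjugate. Posterior precision = 1/σ₀² + n/σ²; posterior mean is the precision-weighted average of μ₀ and x̄.
σ₀² = 8.24² = 67.8976, σ² = 0.71² = 0.5041; σ² + n·σ₀² = 0.5041 + 5·67.8976 = 339.9921.
Posterior precision = 1/σ₀² + n/σ² = 1/67.8976 + 5/0.5041 = (σ² + n·σ₀²)/(σ₀²σ²) = 339.9921/(67.8976·0.5041); posterior variance σₙ² = σ₀²σ²/(σ² + n·σ₀²) = 67.8976·0.5041/339.9921 = 0.100671.
Predictive variance for one new observation = σₙ² + σ² = 67.8976·0.5041/339.9921 + 0.5041 = σ²·(σ₀² + 339.9921)/339.9921 = 0.5041·407.8897/339.9921 = 0.604771; SD = √(0.5041·407.8897/339.9921) = 0.7777.

0.7777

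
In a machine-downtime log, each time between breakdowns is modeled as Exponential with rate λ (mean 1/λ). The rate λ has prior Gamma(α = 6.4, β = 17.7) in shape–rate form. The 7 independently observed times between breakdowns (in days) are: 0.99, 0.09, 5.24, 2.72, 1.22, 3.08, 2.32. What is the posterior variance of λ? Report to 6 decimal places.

0.012041

With a Gamma(shape α, rate β) prior on the exponential rate λ, the posterior after n observations with total T = Σxᵢ is Gamma(α+n, β+T).
Sum of observations T = 15.66 days; n = 7.
Posterior: Gamma(6.4+7, 17.7+15.66) = Gamma(13.4, 33.36).
Var = α/β² = 0.012041.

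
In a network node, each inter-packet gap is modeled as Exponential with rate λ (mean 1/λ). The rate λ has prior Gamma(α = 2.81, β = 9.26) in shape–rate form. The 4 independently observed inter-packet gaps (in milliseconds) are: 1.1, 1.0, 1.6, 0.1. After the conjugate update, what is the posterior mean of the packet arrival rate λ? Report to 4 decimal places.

With a Gamma(shape α, rate β) prior on the exponential rate λ, the posterior after n observations with total T = Σxᵢ is Gamma(α+n, β+T).
Sum of observations T = 3.8 milliseconds; n = 4.
Posterior: Gamma(2.81+4, 9.26+3.8) = Gamma(6.81, 13.06).
Posterior mean of λ = α/β = 6.81/13.06 = 0.5214.

0.5214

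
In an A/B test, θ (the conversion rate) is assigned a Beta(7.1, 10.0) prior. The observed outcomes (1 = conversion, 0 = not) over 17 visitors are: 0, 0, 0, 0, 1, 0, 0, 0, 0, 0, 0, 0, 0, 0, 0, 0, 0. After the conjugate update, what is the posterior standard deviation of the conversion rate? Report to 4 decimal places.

The Beta prior is conjugate to a Binomial/Bernoulli likelihood; the update adds successes to α and failures to β.
Posterior: Beta(α+k, β+n−k) = Beta(7.1+1, 10.0+16) = Beta(8.1, 26.0).
Var = αβ/((α+β)²(α+β+1)) = 8.1·26.0/(34.1²·35.1) = 0.00515991; SD = √0.00515991 = 0.0718.

0.0718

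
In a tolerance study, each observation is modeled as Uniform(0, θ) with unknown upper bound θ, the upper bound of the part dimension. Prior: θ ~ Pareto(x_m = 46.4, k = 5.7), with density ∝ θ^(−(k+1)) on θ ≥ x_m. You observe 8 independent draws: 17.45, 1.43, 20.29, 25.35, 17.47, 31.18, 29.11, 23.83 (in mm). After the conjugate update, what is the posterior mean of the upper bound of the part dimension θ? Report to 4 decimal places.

50.0535

A Pareto(scale x_m, shape k) prior on the upper bound θ of Uniform(0, θ) is conjugate: posterior is Pareto(max(x_m, max xᵢ), k + n).
Sample maximum = 31.18; prior scale x_m = 46.4 → posterior scale = max = 46.40.
Posterior shape = 5.7 + 8 = 13.7.
E[θ|data] = k·x_m/(k−1) = 13.7·46.40/12.7 = 50.0535.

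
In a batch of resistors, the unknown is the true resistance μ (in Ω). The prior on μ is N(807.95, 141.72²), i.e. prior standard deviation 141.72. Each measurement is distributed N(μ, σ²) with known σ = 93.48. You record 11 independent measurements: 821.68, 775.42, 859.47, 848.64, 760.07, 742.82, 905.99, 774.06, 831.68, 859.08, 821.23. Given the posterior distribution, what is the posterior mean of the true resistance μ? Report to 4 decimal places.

For Normal data with known variance σ², a Normal(μ₀, σ₀²) prior on μ is conjugate. Posterior precision = 1/σ₀² + n/σ²; posterior mean is the precision-weighted average of μ₀ and x̄.
Σxᵢ = 821.68 + 775.42 + 859.47 + 848.64 + 760.07 + 742.82 + 905.99 + 774.06 + 831.68 + 859.08 + 821.23 = 9000.14, so n·x̄ = 9000.14.
σ₀² = 141.72² = 20084.5584, σ² = 93.48² = 8738.5104; σ² + n·σ₀² = 8738.5104 + 11·20084.5584 = 229668.6528.
Posterior mean = (μ₀/σ₀² + n·x̄/σ²)/(1/σ₀² + n/σ²) = (σ²·μ₀ + σ₀²·n·x̄)/(σ² + n·σ₀²) = (8738.5104·807.95 + 20084.5584·9000.14)/229668.6528 = 187824116.915856/229668.6528 = 817.8048.

817.8048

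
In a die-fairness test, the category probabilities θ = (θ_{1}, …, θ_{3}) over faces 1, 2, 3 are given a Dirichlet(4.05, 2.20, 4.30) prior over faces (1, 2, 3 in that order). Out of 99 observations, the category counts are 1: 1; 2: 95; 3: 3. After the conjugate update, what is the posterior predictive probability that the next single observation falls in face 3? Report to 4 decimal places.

0.0666

The Dirichlet prior is conjugate to the Multinomial likelihood: each posterior αⱼ = prior αⱼ + observed count nⱼ.
Posterior concentration: (5.05, 97.20, 7.30), total = 109.55.
P(next = 3 | data) = α_{3}/Σα = 0.0666.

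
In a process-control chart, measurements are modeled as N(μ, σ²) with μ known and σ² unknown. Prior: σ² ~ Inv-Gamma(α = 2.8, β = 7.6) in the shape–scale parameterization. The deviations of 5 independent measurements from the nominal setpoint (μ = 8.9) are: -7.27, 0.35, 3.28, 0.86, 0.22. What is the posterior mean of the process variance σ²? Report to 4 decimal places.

With known mean μ and an Inverse-Gamma(α, β) prior on σ², the Normal likelihood is conjugate: posterior is Inv-Gamma(α + n/2, β + Σ(xᵢ−μ)²/2).
Σ(xᵢ−μ)² = (-7.27)² + (0.35)² + (3.28)² + (0.86)² + (0.22)² = 64.5218.
Posterior: Inv-Gamma(2.8 + 5/2, 7.6 + 64.5218/2) = Inv-Gamma(5.30, 39.86090).
E[σ²|data] = β/(α−1) = 39.86090/4.30 = 9.2700.

9.2700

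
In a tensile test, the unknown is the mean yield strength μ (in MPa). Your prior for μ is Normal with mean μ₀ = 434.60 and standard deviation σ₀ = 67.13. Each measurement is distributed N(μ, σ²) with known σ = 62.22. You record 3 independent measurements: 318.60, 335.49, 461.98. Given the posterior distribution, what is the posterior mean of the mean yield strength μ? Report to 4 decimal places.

For Normal data with known variance σ², a Normal(μ₀, σ₀²) prior on μ is conjugate. Posterior precision = 1/σ₀² + n/σ²; posterior mean is the precision-weighted average of μ₀ and x̄.
Σxᵢ = 318.60 + 335.49 + 461.98 = 1116.07, so n·x̄ = 1116.07.
σ₀² = 67.13² = 4506.4369, σ² = 62.22² = 3871.3284; σ² + n·σ₀² = 3871.3284 + 3·4506.4369 = 17390.6391.
Posterior mean = (μ₀/σ₀² + n·x̄/σ²)/(1/σ₀² + n/σ²) = (σ²·μ₀ + σ₀²·n·x̄)/(σ² + n·σ₀²) = (3871.3284·434.60 + 4506.4369·1116.07)/17390.6391 = 6711978.353623/17390.6391 = 385.9535.

385.9535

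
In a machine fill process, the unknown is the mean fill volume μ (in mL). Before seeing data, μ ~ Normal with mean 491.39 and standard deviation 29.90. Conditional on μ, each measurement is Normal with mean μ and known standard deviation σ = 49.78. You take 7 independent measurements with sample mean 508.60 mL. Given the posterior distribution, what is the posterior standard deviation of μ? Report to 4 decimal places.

15.9245

For Normal data with known variance σ², a Normal(μ₀, σ₀²) prior on μ is conjugate. Posterior precision = 1/σ₀² + n/σ²; posterior mean is the precision-weighted average of μ₀ and x̄.
σ₀² = 29.90² = 894.01, σ² = 49.78² = 2478.0484; σ² + n·σ₀² = 2478.0484 + 7·894.01 = 8736.1184.
Posterior precision = 1/σ₀² + n/σ² = 1/894.01 + 7/2478.0484 = (σ² + n·σ₀²)/(σ₀²σ²) = 8736.1184/(894.01·2478.0484); posterior variance σₙ² = σ₀²σ²/(σ² + n·σ₀²) = 894.01·2478.0484/8736.1184 = 253.590891.
Posterior SD = √σₙ² = √(894.01·2478.0484/8736.1184) = 15.9245.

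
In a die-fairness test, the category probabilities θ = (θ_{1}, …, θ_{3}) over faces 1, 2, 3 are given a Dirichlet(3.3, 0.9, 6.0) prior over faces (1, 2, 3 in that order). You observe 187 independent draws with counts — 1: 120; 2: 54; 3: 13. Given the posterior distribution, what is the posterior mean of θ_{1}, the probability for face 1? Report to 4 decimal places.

The Dirichlet prior is conjugate to the Multinomial likelihood: each posterior αⱼ = prior αⱼ + observed count nⱼ.
Posterior concentration: (123.3, 54.9, 19.0), total = 197.2.
E[θ_{1}|data] = α_{1}/Σα = 123.3/197.2 = 0.6253.

0.6253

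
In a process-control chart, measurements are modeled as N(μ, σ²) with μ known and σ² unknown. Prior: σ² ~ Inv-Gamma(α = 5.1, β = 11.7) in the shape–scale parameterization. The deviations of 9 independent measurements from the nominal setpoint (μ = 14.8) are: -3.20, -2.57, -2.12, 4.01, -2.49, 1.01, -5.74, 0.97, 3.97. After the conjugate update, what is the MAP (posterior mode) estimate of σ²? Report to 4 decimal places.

With known mean μ and an Inverse-Gamma(α, β) prior on σ², the Normal likelihood is conjugate: posterior is Inv-Gamma(α + n/2, β + Σ(xᵢ−μ)²/2).
Σ(xᵢ−μ)² = (-3.20)² + (-2.57)² + (-2.12)² + (4.01)² + (-2.49)² + (1.01)² + (-5.74)² + (0.97)² + (3.97)² = 94.2890.
Posterior: Inv-Gamma(5.1 + 9/2, 11.7 + 94.2890/2) = Inv-Gamma(9.60, 58.84450).
Mode = β/(α+1) = 58.84450/10.60 = 5.5514.

5.5514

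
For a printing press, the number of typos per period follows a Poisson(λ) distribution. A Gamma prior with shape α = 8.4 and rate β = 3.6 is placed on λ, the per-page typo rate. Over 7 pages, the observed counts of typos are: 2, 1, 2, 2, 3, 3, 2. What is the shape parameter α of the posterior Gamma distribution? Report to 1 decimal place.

23.4

With a Gamma(shape α, rate β) prior, the Poisson likelihood is conjugate: the posterior is Gamma(α + ΣXᵢ, β + n).
Sum of counts S = 15 over n = 7 pages.
Posterior: Gamma(α+S, β+n) = Gamma(8.4+15, 3.6+7) = Gamma(23.4, 10.6).
Posterior α = 23.4.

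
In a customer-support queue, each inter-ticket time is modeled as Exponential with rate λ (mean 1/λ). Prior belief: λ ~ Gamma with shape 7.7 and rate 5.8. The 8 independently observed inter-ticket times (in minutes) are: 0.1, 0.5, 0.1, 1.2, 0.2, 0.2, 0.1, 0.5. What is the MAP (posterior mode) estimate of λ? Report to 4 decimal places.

With a Gamma(shape α, rate β) prior on the exponential rate λ, the posterior after n observations with total T = Σxᵢ is Gamma(α+n, β+T).
Sum of observations T = 2.9 minutes; n = 8.
Posterior: Gamma(7.7+8, 5.8+2.9) = Gamma(15.7, 8.7).
Mode = (α−1)/β = 1.6897.

1.6897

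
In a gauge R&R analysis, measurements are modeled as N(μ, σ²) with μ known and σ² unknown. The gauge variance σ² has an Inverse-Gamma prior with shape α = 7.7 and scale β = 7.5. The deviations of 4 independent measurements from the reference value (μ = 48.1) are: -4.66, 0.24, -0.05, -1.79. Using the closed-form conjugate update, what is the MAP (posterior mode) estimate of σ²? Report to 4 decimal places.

1.8682

With known mean μ and an Inverse-Gamma(α, β) prior on σ², the Normal likelihood is conjugate: posterior is Inv-Gamma(α + n/2, β + Σ(xᵢ−μ)²/2).
Σ(xᵢ−μ)² = (-4.66)² + (0.24)² + (-0.05)² + (-1.79)² = 24.9798.
Posterior: Inv-Gamma(7.7 + 4/2, 7.5 + 24.9798/2) = Inv-Gamma(9.70, 19.98990).
Mode = β/(α+1) = 19.98990/10.70 = 1.8682.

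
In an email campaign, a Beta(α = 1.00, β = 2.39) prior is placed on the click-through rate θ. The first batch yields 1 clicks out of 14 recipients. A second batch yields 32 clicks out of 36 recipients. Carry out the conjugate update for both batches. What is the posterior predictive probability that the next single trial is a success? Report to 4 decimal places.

0.6368

The Beta prior is conjugate to a Binomial/Bernoulli likelihood; the update adds successes to α and failures to β.
After batch 1: Beta(1.00+1, 2.39+13) = Beta(2.00, 15.39).
After batch 2: Beta(2.00+32, 15.39+4) = Beta(34.00, 19.39).
For a single future Bernoulli trial, P(success | data) = α/(α+β) = 0.6368.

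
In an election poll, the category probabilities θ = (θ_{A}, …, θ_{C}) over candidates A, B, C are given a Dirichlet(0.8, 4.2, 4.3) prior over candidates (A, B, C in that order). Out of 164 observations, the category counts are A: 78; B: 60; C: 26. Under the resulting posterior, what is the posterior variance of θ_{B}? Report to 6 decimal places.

The Dirichlet prior is conjugate to the Multinomial likelihood: each posterior αⱼ = prior αⱼ + observed count nⱼ.
Posterior concentration: (78.8, 64.2, 30.3), total = 173.3.
Var[θ_j] = α_j(Σα−α_j)/((Σα)²(Σα+1)) = 64.2·109.1/(173.3²·174.3) = 0.001338.

0.001338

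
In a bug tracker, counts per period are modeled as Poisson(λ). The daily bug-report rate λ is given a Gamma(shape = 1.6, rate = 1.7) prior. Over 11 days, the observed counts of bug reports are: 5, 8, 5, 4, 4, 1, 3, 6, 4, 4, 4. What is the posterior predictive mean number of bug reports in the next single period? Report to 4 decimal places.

3.9055

With a Gamma(shape α, rate β) prior, the Poisson likelihood is conjugate: the posterior is Gamma(α + ΣXᵢ, β + n).
Sum of counts S = 48 over n = 11 days.
Posterior: Gamma(α+S, β+n) = Gamma(1.6+48, 1.7+11) = Gamma(49.6, 12.7).
The predictive distribution for one future period is NegBinom with mean α/β = 3.9055.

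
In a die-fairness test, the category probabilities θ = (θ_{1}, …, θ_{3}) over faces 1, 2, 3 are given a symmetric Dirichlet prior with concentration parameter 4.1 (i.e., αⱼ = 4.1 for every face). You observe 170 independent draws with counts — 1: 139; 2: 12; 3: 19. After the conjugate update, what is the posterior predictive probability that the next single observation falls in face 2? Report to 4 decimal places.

0.0883

The Dirichlet prior is conjugate to the Multinomial likelihood: each posterior αⱼ = prior αⱼ + observed count nⱼ.
Posterior concentration: (143.1, 16.1, 23.1), total = 182.3.
P(next = 2 | data) = α_{2}/Σα = 0.0883.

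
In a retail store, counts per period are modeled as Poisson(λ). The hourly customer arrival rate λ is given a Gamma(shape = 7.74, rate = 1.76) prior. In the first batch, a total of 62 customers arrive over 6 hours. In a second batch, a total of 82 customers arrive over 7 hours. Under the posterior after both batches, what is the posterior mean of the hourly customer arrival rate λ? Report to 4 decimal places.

10.2805

With a Gamma(shape α, rate β) prior, the Poisson likelihood is conjugate: the posterior is Gamma(α + ΣXᵢ, β + n).
After batch 1: Gamma(α+S, β+n) = Gamma(7.74+62, 1.76+6) = Gamma(69.74, 7.76).
After batch 2: Gamma(α+S, β+n) = Gamma(69.74+82, 7.76+7) = Gamma(151.74, 14.76).
Posterior mean = α/β = 151.74/14.76 = 10.2805.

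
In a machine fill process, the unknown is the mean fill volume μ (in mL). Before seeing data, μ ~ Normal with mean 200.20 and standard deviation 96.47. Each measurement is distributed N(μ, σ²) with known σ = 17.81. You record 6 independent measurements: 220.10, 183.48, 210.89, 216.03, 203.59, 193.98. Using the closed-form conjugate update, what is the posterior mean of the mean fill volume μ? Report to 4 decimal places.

204.6530

For Normal data with known variance σ², a Normal(μ₀, σ₀²) prior on μ is conjugate. Posterior precision = 1/σ₀² + n/σ²; posterior mean is the precision-weighted average of μ₀ and x̄.
Σxᵢ = 220.10 + 183.48 + 210.89 + 216.03 + 203.59 + 193.98 = 1228.07, so n·x̄ = 1228.07.
σ₀² = 96.47² = 9306.4609, σ² = 17.81² = 317.1961; σ² + n·σ₀² = 317.1961 + 6·9306.4609 = 56155.9615.
Posterior mean = (μ₀/σ₀² + n·x̄/σ²)/(1/σ₀² + n/σ²) = (σ²·μ₀ + σ₀²·n·x̄)/(σ² + n·σ₀²) = (317.1961·200.20 + 9306.4609·1228.07)/56155.9615 = 11492488.096683/56155.9615 = 204.6530.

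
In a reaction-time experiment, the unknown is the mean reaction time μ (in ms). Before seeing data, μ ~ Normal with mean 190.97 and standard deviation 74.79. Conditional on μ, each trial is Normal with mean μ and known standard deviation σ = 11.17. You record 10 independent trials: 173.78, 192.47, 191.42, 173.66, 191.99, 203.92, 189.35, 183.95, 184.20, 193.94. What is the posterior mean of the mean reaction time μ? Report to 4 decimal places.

For Normal data with known variance σ², a Normal(μ₀, σ₀²) prior on μ is conjugate. Posterior precision = 1/σ₀² + n/σ²; posterior mean is the precision-weighted average of μ₀ and x̄.
Σxᵢ = 173.78 + 192.47 + 191.42 + 173.66 + 191.99 + 203.92 + 189.35 + 183.95 + 184.20 + 193.94 = 1878.68, so n·x̄ = 1878.68.
σ₀² = 74.79² = 5593.5441, σ² = 11.17² = 124.7689; σ² + n·σ₀² = 124.7689 + 10·5593.5441 = 56060.2099.
Posterior mean = (μ₀/σ₀² + n·x̄/σ²)/(1/σ₀² + n/σ²) = (σ²·μ₀ + σ₀²·n·x̄)/(σ² + n·σ₀²) = (124.7689·190.97 + 5593.5441·1878.68)/56060.2099 = 10532306.546621/56060.2099 = 187.8749.

187.8749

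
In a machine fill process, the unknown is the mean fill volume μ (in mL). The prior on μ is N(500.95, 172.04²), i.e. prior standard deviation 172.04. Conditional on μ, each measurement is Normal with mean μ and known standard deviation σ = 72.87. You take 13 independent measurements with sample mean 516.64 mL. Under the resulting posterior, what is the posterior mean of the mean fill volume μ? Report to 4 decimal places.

For Normal data with known variance σ², a Normal(μ₀, σ₀²) prior on μ is conjugate. Posterior precision = 1/σ₀² + n/σ²; posterior mean is the precision-weighted average of μ₀ and x̄.
n·x̄ = 13·516.64 = 6716.32.
σ₀² = 172.04² = 29597.7616, σ² = 72.87² = 5310.0369; σ² + n·σ₀² = 5310.0369 + 13·29597.7616 = 390080.9377.
Posterior mean = (μ₀/σ₀² + n·x̄/σ²)/(1/σ₀² + n/σ²) = (σ²·μ₀ + σ₀²·n·x̄)/(σ² + n·σ₀²) = (5310.0369·500.95 + 29597.7616·6716.32)/390080.9377 = 201448101.174367/390080.9377 = 516.4264.

516.4264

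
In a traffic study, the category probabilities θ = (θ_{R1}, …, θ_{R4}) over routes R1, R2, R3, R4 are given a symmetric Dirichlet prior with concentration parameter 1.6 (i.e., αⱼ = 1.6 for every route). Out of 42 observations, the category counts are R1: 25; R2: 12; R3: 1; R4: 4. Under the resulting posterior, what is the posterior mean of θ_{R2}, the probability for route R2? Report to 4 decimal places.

The Dirichlet prior is conjugate to the Multinomial likelihood: each posterior αⱼ = prior αⱼ + observed count nⱼ.
Posterior concentration: (26.6, 13.6, 2.6, 5.6), total = 48.4.
E[θ_{R2}|data] = α_{R2}/Σα = 13.6/48.4 = 0.2810.

0.2810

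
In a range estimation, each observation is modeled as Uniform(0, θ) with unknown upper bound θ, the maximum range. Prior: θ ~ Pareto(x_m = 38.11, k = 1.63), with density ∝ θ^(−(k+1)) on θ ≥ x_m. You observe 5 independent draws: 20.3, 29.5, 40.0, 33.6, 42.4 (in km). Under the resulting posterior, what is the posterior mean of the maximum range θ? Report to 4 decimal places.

49.9311

A Pareto(scale x_m, shape k) prior on the upper bound θ of Uniform(0, θ) is conjugate: posterior is Pareto(max(x_m, max xᵢ), k + n).
Sample maximum = 42.4; prior scale x_m = 38.11 → posterior scale = max = 42.40.
Posterior shape = 1.63 + 5 = 6.63.
E[θ|data] = k·x_m/(k−1) = 6.63·42.40/5.63 = 49.9311.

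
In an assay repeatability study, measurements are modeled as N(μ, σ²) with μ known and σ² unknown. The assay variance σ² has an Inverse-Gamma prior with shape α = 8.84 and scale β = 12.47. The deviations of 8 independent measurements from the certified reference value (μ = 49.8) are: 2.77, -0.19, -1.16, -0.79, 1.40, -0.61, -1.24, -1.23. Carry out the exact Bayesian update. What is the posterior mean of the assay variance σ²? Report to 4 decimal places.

With known mean μ and an Inverse-Gamma(α, β) prior on σ², the Normal likelihood is conjugate: posterior is Inv-Gamma(α + n/2, β + Σ(xᵢ−μ)²/2).
Σ(xᵢ−μ)² = (2.77)² + (-0.19)² + (-1.16)² + (-0.79)² + (1.40)² + (-0.61)² + (-1.24)² + (-1.23)² = 15.0613.
Posterior: Inv-Gamma(8.84 + 8/2, 12.47 + 15.0613/2) = Inv-Gamma(12.84, 20.00065).
E[σ²|data] = β/(α−1) = 20.00065/11.84 = 1.6892.

1.6892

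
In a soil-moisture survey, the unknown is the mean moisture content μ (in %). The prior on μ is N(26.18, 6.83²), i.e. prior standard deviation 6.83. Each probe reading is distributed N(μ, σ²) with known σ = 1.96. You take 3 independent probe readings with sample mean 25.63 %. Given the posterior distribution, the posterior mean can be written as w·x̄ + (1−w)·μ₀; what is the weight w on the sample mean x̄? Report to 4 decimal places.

For Normal data with known variance σ², a Normal(μ₀, σ₀²) prior on μ is conjugate. Posterior precision = 1/σ₀² + n/σ²; posterior mean is the precision-weighted average of μ₀ and x̄.
σ₀² = 6.83² = 46.6489, σ² = 1.96² = 3.8416. Prior precision 1/σ₀² = 1/46.6489; data precision n/σ² = 3/3.8416.
w = (n/σ²)/(1/σ₀² + n/σ²) = n·σ₀²/(σ² + n·σ₀²) = 3·46.6489/(3.8416 + 3·46.6489) = 139.9467/143.7883 = 0.9733.

0.9733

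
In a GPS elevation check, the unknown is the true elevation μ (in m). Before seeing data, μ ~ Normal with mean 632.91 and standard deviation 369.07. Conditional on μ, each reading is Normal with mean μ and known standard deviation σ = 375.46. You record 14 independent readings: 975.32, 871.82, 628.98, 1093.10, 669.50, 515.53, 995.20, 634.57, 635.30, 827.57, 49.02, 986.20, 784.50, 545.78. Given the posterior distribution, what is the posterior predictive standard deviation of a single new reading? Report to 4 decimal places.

For Normal data with known variance σ², a Normal(μ₀, σ₀²) prior on μ is conjugate. Posterior precision = 1/σ₀² + n/σ²; posterior mean is the precision-weighted average of μ₀ and x̄.
σ₀² = 369.07² = 136212.6649, σ² = 375.46² = 140970.2116; σ² + n·σ₀² = 140970.2116 + 14·136212.6649 = 2047947.5202.
Posterior precision = 1/σ₀² + n/σ² = 1/136212.6649 + 14/140970.2116 = (σ² + n·σ₀²)/(σ₀²σ²) = 2047947.5202/(136212.6649·140970.2116); posterior variance σₙ² = σ₀²σ²/(σ² + n·σ₀²) = 136212.6649·140970.2116/2047947.5202 = 9376.181765.
Predictive variance for one new observation = σₙ² + σ² = 136212.6649·140970.2116/2047947.5202 + 140970.2116 = σ²·(σ₀² + 2047947.5202)/2047947.5202 = 140970.2116·2184160.1851/2047947.5202 = 150346.393365; SD = √(140970.2116·2184160.1851/2047947.5202) = 387.7453.

387.7453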